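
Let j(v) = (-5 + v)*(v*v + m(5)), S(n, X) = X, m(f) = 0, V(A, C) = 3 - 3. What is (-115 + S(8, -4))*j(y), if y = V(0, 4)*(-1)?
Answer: 0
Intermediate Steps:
V(A, C) = 0
y = 0 (y = 0*(-1) = 0)
j(v) = v²*(-5 + v) (j(v) = (-5 + v)*(v*v + 0) = (-5 + v)*(v² + 0) = (-5 + v)*v² = v²*(-5 + v))
(-115 + S(8, -4))*j(y) = (-115 - 4)*(0²*(-5 + 0)) = -0*(-5) = -119*0 = 0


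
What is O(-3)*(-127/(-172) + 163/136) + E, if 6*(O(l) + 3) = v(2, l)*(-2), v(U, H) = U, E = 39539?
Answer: 693547619/17544 ≈ 39532.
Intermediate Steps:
O(l) = -11/3 (O(l) = -3 + (2*(-2))/6 = -3 + (1/6)*(-4) = -3 - 2/3 = -11/3)
O(-3)*(-127/(-172) + 163/136) + E = -11*(-127/(-172) + 163/136)/3 + 39539 = -11*(-127*(-1/172) + 163*(1/136))/3 + 39539 = -11*(127/172 + 163/136)/3 + 39539 = -11/3*11327/5848 + 39539 = -124597/17544 + 39539 = 693547619/17544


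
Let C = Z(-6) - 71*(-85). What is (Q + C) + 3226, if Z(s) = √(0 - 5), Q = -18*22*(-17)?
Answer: 15993 + I*√5 ≈ 15993.0 + 2.2361*I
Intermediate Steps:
Q = 6732 (Q = -396*(-17) = 6732)
Z(s) = I*√5 (Z(s) = √(-5) = I*√5)
C = 6035 + I*√5 (C = I*√5 - 71*(-85) = I*√5 + 6035 = 6035 + I*√5 ≈ 6035.0 + 2.2361*I)
(Q + C) + 3226 = (6732 + (6035 + I*√5)) + 3226 = (12767 + I*√5) + 3226 = 15993 + I*√5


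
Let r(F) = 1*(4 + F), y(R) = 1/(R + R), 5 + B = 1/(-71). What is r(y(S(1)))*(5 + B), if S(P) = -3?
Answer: -23/426 ≈ -0.053991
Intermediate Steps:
B = -356/71 (B = -5 + 1/(-71) = -5 - 1/71 = -356/71 ≈ -5.0141)
y(R) = 1/(2*R)
r(F) = 4 + F
r(y(S(1)))*(5 + B) = (4 + (1/2)/(-3))*(5 - 356/71) = (4 + (1/2)*(-1/3))*(-1/71) = (4 - 1/6)*(-1/71) = (23/6)*(-1/71) = -23/426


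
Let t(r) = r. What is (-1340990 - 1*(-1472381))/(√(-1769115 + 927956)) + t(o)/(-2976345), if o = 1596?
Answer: -532/992115 - 131391*I*√841159/841159 ≈ -0.00053623 - 143.26*I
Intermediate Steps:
(-1340990 - 1*(-1472381))/(√(-1769115 + 927956)) + t(o)/(-2976345) = (-1340990 - 1*(-1472381))/(√(-1769115 + 927956)) + 1596/(-2976345) = (-1340990 + 1472381)/(√(-841159)) + 1596*(-1/2976345) = 131391/((I*√841159)) - 532/992115 = 131391*(-I*√841159/841159) - 532/992115 = -131391*I*√841159/841159 - 532/992115 = -532/992115 - 131391*I*√841159/841159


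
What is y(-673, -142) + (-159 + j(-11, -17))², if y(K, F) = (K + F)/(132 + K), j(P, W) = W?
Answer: 16758831/541 ≈ 30978.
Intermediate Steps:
y(K, F) = (F + K)/(132 + K)
y(-673, -142) + (-159 + j(-11, -17))² = (-142 - 673)/(132 - 673) + (-159 - 17)² = -815/(-541) + (-176)² = -1/541*(-815) + 30976 = 815/541 + 30976 = 16758831/541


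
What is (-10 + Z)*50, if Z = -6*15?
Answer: -5000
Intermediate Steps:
Z = -90
(-10 + Z)*50 = (-10 - 90)*50 = -100*50 = -5000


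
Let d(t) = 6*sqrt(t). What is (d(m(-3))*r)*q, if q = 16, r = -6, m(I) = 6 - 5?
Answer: -576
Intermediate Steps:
m(I) = 1
(d(m(-3))*r)*q = ((6*sqrt(1))*(-6))*16 = ((6*1)*(-6))*16 = (6*(-6))*16 = -36*16 = -576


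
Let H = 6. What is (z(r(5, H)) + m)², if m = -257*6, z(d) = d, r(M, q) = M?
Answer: 2362369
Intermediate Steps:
m = -1542
(z(r(5, H)) + m)² = (5 - 1542)² = (-1537)² = 2362369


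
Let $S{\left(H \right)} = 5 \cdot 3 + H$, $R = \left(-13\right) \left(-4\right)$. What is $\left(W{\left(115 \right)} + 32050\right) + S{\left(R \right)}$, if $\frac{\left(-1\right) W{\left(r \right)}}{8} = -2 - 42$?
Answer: $32469$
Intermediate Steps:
$R = 52$
$S{\left(H \right)} = 15 + H$
$W{\left(r \right)} = 352$ ($W{\left(r \right)} = - 8 \left(-2 - 42\right) = \left(-8\right) \left(-44\right) = 352$)
$\left(W{\left(115 \right)} + 32050\right) + S{\left(R \right)} = \left(352 + 32050\right) + \left(15 + 52\right) = 32402 + 67 = 32469$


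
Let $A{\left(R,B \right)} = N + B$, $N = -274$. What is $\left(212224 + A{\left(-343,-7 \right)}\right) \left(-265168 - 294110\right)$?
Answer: $-118535057154$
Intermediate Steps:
$A{\left(R,B \right)} = -274 + B$
$\left(212224 + A{\left(-343,-7 \right)}\right) \left(-265168 - 294110\right) = \left(212224 - 281\right) \left(-265168 - 294110\right) = \left(212224 - 281\right) \left(-559278\right) = 211943 \left(-559278\right) = -118535057154$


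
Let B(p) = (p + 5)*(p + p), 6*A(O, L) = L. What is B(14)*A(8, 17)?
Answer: 4522/3 ≈ 1507.3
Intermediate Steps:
A(O, L) = L/6
B(p) = 2*p*(5 + p) (B(p) = (5 + p)*(2*p) = 2*p*(5 + p))
B(14)*A(8, 17) = (2*14*(5 + 14))*((⅙)*17) = (2*14*19)*(17/6) = 532*(17/6) = 4522/3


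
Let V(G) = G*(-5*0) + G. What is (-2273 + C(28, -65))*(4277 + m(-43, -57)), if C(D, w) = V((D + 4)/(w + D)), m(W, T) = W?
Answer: -356219122/37 ≈ -9.6275e+6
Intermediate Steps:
V(G) = G (V(G) = G*0 + G = 0 + G = G)
C(D, w) = (4 + D)/(D + w) (C(D, w) = (D + 4)/(w + D) = (4 + D)/(D + w))
(-2273 + C(28, -65))*(4277 + m(-43, -57)) = (-2273 + (4 + 28)/(28 - 65))*(4277 - 43) = (-2273 + 32/(-37))*4234 = (-2273 - 1/37*32)*4234 = (-2273 - 32/37)*4234 = -84133/37*4234 = -356219122/37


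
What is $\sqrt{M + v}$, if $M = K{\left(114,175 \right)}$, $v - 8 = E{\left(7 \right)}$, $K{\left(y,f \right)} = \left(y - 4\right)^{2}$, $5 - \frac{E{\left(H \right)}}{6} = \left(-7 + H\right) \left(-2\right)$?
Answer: $17 \sqrt{42} \approx 110.17$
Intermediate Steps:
$E{\left(H \right)} = -54 + 12 H$ ($E{\left(H \right)} = 30 - 6 \left(-7 + H\right) \left(-2\right) = 30 - 6 \left(14 - 2 H\right) = 30 + \left(-84 + 12 H\right) = -54 + 12 H$)
$K{\left(y,f \right)} = \left(-4 + y\right)^{2}$
$v = 38$ ($v = 8 + \left(-54 + 12 \cdot 7\right) = 8 + \left(-54 + 84\right) = 8 + 30 = 38$)
$M = 12100$ ($M = \left(-4 + 114\right)^{2} = 110^{2} = 12100$)
$\sqrt{M + v} = \sqrt{12100 + 38} = \sqrt{12138} = 17 \sqrt{42}$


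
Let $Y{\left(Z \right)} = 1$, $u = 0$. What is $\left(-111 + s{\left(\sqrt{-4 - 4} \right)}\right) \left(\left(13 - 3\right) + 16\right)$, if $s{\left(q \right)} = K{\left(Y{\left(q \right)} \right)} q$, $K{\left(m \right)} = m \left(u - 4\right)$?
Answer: $-2886 - 208 i \sqrt{2} \approx -2886.0 - 294.16 i$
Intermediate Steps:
$K{\left(m \right)} = - 4 m$ ($K{\left(m \right)} = m \left(0 - 4\right) = m \left(-4\right) = - 4 m$)
$s{\left(q \right)} = - 4 q$ ($s{\left(q \right)} = \left(-4\right) 1 q = - 4 q$)
$\left(-111 + s{\left(\sqrt{-4 - 4} \right)}\right) \left(\left(13 - 3\right) + 16\right) = \left(-111 - 4 \sqrt{-4 - 4}\right) \left(\left(13 - 3\right) + 16\right) = \left(-111 - 4 \sqrt{-8}\right) \left(10 + 16\right) = \left(-111 - 4 \cdot 2 i \sqrt{2}\right) 26 = \left(-111 - 8 i \sqrt{2}\right) 26 = -2886 - 208 i \sqrt{2}$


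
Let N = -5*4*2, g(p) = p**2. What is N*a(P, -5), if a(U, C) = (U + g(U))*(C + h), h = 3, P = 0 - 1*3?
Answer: 480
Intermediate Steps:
P = -3 (P = 0 - 3 = -3)
a(U, C) = (3 + C)*(U + U**2) (a(U, C) = (U + U**2)*(C + 3) = (U + U**2)*(3 + C) = (3 + C)*(U + U**2))
N = -40 (N = -20*2 = -40)
N*a(P, -5) = -(-120)*(3 - 5 + 3*(-3) - 5*(-3)) = -(-120)*(3 - 5 - 9 + 15) = -(-120)*4 = -40*(-12) = 480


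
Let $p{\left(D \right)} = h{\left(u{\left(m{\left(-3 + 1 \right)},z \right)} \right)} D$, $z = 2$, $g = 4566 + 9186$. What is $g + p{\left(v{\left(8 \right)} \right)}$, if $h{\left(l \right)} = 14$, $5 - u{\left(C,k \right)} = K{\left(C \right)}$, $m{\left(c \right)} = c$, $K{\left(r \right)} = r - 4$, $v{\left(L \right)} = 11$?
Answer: $13906$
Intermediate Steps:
$g = 13752$
$K{\left(r \right)} = -4 + r$
$u{\left(C,k \right)} = 9 - C$ ($u{\left(C,k \right)} = 5 - \left(-4 + C\right) = 9 - C$)
$p{\left(D \right)} = 14 D$
$g + p{\left(v{\left(8 \right)} \right)} = 13752 + 14 \cdot 11 = 13752 + 154 = 13906$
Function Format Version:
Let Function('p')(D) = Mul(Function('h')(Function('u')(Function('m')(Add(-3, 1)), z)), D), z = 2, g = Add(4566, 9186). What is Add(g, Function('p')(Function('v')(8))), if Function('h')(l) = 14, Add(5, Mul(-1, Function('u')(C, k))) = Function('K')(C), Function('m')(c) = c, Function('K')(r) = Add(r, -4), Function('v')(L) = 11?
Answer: 13906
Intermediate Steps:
g = 13752
Function('K')(r) = Add(-4, r)
Function('u')(C, k) = Add(9, Mul(-1, C)) (Function('u')(C, k) = Add(5, Mul(-1, Add(-4, C))) = Add(5, Add(4, Mul(-1, C))) = Add(9, Mul(-1, C)))
Function('p')(D) = Mul(14, D)
Add(g, Function('p')(Function('v')(8))) = Add(13752, Mul(14, 11)) = Add(13752, 154) = 13906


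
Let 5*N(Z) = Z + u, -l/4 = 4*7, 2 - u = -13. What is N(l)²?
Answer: 9409/25 ≈ 376.36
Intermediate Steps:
u = 15 (u = 2 - 1*(-13) = 2 + 13 = 15)
l = -112 (l = -16*7 = -4*28 = -112)
N(Z) = 3 + Z/5 (N(Z) = (Z + 15)/5 = (15 + Z)/5 = 3 + Z/5)
N(l)² = (3 + (⅕)*(-112))² = (3 - 112/5)² = (-97/5)² = 9409/25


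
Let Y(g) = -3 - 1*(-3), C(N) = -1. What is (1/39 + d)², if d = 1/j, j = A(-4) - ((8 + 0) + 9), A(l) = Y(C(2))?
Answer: 484/439569 ≈ 0.0011011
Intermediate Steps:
Y(g) = 0 (Y(g) = -3 + 3 = 0)
A(l) = 0
j = -17 (j = 0 - ((8 + 0) + 9) = 0 - (8 + 9) = 0 - 1*17 = 0 - 17 = -17)
d = -1/17 (d = 1/(-17) = -1/17 ≈ -0.058824)
(1/39 + d)² = (1/39 - 1/17)² = (-22/663)² = 484/439569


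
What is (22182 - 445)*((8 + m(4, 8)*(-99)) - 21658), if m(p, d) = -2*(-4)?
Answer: -487821754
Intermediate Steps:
m(p, d) = 8
(22182 - 445)*((8 + m(4, 8)*(-99)) - 21658) = (22182 - 445)*((8 + 8*(-99)) - 21658) = 21737*((8 - 792) - 21658) = 21737*(-784 - 21658) = 21737*(-22442) = -487821754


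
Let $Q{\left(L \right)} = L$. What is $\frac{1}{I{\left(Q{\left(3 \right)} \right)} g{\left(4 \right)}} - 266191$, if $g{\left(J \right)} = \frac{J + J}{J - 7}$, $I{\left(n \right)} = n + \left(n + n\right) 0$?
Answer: $- \frac{2129529}{8} \approx -2.6619 \cdot 10^{5}$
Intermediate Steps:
$I{\left(n \right)} = n$ ($I{\left(n \right)} = n + 2 n 0 = n + 0 = n$)
$g{\left(J \right)} = \frac{2 J}{-7 + J}$
$\frac{1}{I{\left(Q{\left(3 \right)} \right)} g{\left(4 \right)}} - 266191 = \frac{1}{3 \cdot 2 \cdot 4 \frac{1}{-7 + 4}} - 266191 = \frac{1}{3 \cdot 2 \cdot 4 \frac{1}{-3}} - 266191 = \frac{1}{3 \cdot 2 \cdot 4 \left(- \frac{1}{3}\right)} - 266191 = \frac{1}{3 \left(- \frac{8}{3}\right)} - 266191 = \frac{1}{-8} - 266191 = - \frac{1}{8} - 266191 = - \frac{2129529}{8}$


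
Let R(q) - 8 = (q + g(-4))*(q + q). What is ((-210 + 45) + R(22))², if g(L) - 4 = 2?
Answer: 1155625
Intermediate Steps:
g(L) = 6 (g(L) = 4 + 2 = 6)
R(q) = 8 + 2*q*(6 + q) (R(q) = 8 + (q + 6)*(q + q) = 8 + (6 + q)*(2*q) = 8 + 2*q*(6 + q))
((-210 + 45) + R(22))² = ((-210 + 45) + (8 + 2*22² + 12*22))² = (-165 + (8 + 2*484 + 264))² = (-165 + (8 + 968 + 264))² = (-165 + 1240)² = 1075² = 1155625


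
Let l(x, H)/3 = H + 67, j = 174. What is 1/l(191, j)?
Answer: 1/723 ≈ 0.0013831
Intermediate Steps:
l(x, H) = 201 + 3*H (l(x, H) = 3*(H + 67) = 3*(67 + H) = 201 + 3*H)
1/l(191, j) = 1/(201 + 3*174) = 1/(201 + 522) = 1/723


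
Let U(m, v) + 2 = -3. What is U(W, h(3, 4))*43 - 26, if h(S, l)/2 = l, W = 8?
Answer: -241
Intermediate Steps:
h(S, l) = 2*l
U(m, v) = -5 (U(m, v) = -2 - 3 = -5)
U(W, h(3, 4))*43 - 26 = -5*43 - 26 = -215 - 26 = -241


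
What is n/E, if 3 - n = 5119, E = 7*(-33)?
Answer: 5116/231 ≈ 22.147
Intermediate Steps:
E = -231
n = -5116 (n = 3 - 1*5119 = 3 - 5119 = -5116)
n/E = -5116/(-231) = -5116*(-1/231) = 5116/231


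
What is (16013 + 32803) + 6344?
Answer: 55160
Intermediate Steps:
(16013 + 32803) + 6344 = 48816 + 6344 = 55160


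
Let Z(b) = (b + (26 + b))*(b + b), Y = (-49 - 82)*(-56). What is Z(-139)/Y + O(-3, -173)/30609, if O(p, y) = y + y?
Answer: 38246533/4009779 ≈ 9.5383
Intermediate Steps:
O(p, y) = 2*y
Y = 7336 (Y = -131*(-56) = 7336)
Z(b) = 2*b*(26 + 2*b) (Z(b) = (26 + 2*b)*(2*b) = 2*b*(26 + 2*b))
Z(-139)/Y + O(-3, -173)/30609 = (4*(-139)*(13 - 139))/7336 + (2*(-173))/30609 = (4*(-139)*(-126))*(1/7336) - 346*1/30609 = 70056*(1/7336) - 346/30609 = 1251/131 - 346/30609 = 38246533/4009779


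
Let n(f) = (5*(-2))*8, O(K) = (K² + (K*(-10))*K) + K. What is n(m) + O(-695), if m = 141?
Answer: -4348000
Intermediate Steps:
O(K) = K - 9*K² (O(K) = (K² + (-10*K)*K) + K = (K² - 10*K²) + K = -9*K² + K = K - 9*K²)
n(f) = -80 (n(f) = -10*8 = -80)
n(m) + O(-695) = -80 - 695*(1 - 9*(-695)) = -80 - 695*(1 + 6255) = -80 - 695*6256 = -80 - 4347920 = -4348000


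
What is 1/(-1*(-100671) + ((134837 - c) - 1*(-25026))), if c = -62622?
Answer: 1/323156 ≈ 3.0945e-6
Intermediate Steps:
1/(-1*(-100671) + ((134837 - c) - 1*(-25026))) = 1/(-1*(-100671) + ((134837 - 1*(-62622)) - 1*(-25026))) = 1/(100671 + ((134837 + 62622) + 25026)) = 1/(100671 + (197459 + 25026)) = 1/(100671 + 222485) = 1/323156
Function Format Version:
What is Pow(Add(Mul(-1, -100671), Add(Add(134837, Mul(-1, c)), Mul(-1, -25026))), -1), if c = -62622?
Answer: Rational(1, 323156) ≈ 3.0945e-6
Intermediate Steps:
Pow(Add(Mul(-1, -100671), Add(Add(134837, Mul(-1, c)), Mul(-1, -25026))), -1) = Pow(Add(Mul(-1, -100671), Add(Add(134837, Mul(-1, -62622)), Mul(-1, -25026))), -1) = Pow(Add(100671, Add(Add(134837, 62622), 25026)), -1) = Pow(Add(100671, Add(197459, 25026)), -1) = Pow(Add(100671, 222485), -1) = Pow(323156, -1) = Rational(1, 323156)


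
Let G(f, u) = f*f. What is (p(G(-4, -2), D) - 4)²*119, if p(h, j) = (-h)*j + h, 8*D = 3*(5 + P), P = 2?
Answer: 107100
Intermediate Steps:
G(f, u) = f²
D = 21/8 (D = (3*(5 + 2))/8 = (3*7)/8 = (⅛)*21 = 21/8 ≈ 2.6250)
p(h, j) = h - h*j (p(h, j) = -h*j + h = h - h*j)
(p(G(-4, -2), D) - 4)²*119 = ((-4)²*(1 - 1*21/8) - 4)²*119 = (16*(1 - 21/8) - 4)²*119 = (16*(-13/8) - 4)²*119 = (-26 - 4)²*119 = (-30)²*119 = 900*119 = 107100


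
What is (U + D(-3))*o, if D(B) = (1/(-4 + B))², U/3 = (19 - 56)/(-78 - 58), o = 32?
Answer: 22300/833 ≈ 26.771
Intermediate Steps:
U = 111/136 (U = 3*((19 - 56)/(-78 - 58)) = 3*(-37/(-136)) = 3*(-37*(-1/136)) = 3*(37/136) = 111/136 ≈ 0.81618)
D(B) = (-4 + B)⁻²
(U + D(-3))*o = (111/136 + (-4 - 3)⁻²)*32 = (111/136 + (-7)⁻²)*32 = (111/136 + 1/49)*32 = (5575/6664)*32 = 22300/833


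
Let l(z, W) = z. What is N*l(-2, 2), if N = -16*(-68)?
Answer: -2176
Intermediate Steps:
N = 1088
N*l(-2, 2) = 1088*(-2) = -2176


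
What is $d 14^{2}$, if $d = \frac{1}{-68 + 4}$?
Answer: $- \frac{49}{16} \approx -3.0625$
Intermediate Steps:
$d = - \frac{1}{64}$ ($d = \frac{1}{-64} = - \frac{1}{64} \approx -0.015625$)
$d 14^{2} = - \frac{14^{2}}{64} = \left(- \frac{1}{64}\right) 196 = - \frac{49}{16}$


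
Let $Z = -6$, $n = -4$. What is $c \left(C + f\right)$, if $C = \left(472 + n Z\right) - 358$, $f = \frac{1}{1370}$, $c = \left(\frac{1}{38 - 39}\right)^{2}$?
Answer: $\frac{189061}{1370} \approx 138.0$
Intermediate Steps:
$c = 1$ ($c = \left(\frac{1}{-1}\right)^{2} = \left(-1\right)^{2} = 1$)
$f = \frac{1}{1370} \approx 0.00072993$
$C = 138$ ($C = \left(472 - -24\right) - 358 = \left(472 + 24\right) - 358 = 496 - 358 = 138$)
$c \left(C + f\right) = 1 \left(138 + \frac{1}{1370}\right) = 1 \cdot \frac{189061}{1370} = \frac{189061}{1370}$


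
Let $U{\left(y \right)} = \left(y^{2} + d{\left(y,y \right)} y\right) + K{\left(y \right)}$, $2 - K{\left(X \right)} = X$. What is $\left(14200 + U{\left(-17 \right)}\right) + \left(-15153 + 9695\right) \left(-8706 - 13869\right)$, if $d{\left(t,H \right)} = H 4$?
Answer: $123230014$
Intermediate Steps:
$d{\left(t,H \right)} = 4 H$
$K{\left(X \right)} = 2 - X$
$U{\left(y \right)} = 2 - y + 5 y^{2}$ ($U{\left(y \right)} = \left(y^{2} + 4 y y\right) - \left(-2 + y\right) = \left(y^{2} + 4 y^{2}\right) - \left(-2 + y\right) = 5 y^{2} - \left(-2 + y\right) = 2 - y + 5 y^{2}$)
$\left(14200 + U{\left(-17 \right)}\right) + \left(-15153 + 9695\right) \left(-8706 - 13869\right) = \left(14200 + \left(2 - -17 + 5 \left(-17\right)^{2}\right)\right) + \left(-15153 + 9695\right) \left(-8706 - 13869\right) = \left(14200 + \left(2 + 17 + 5 \cdot 289\right)\right) - -123214350 = \left(14200 + \left(2 + 17 + 1445\right)\right) + 123214350 = \left(14200 + 1464\right) + 123214350 = 15664 + 123214350 = 123230014$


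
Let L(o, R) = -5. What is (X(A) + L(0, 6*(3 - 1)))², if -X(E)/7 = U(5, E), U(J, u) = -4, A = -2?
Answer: 529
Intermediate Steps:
X(E) = 28 (X(E) = -7*(-4) = 28)
(X(A) + L(0, 6*(3 - 1)))² = (28 - 5)² = 23² = 529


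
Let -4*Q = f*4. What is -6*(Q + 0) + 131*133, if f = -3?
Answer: 17405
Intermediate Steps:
Q = 3 (Q = -(-3)*4/4 = -1/4*(-12) = 3)
-6*(Q + 0) + 131*133 = -6*(3 + 0) + 131*133 = -6*3 + 17423 = -18 + 17423 = 17405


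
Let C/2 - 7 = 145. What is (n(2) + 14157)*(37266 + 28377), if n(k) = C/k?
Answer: 939285687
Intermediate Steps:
C = 304 (C = 14 + 2*145 = 14 + 290 = 304)
n(k) = 304/k
(n(2) + 14157)*(37266 + 28377) = (304/2 + 14157)*(37266 + 28377) = (304*(½) + 14157)*65643 = (152 + 14157)*65643 = 14309*65643 = 939285687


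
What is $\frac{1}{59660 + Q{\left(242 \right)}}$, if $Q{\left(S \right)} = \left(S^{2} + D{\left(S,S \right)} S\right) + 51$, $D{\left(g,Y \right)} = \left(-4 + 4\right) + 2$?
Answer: $\frac{1}{118759} \approx 8.4204 \cdot 10^{-6}$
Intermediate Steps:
$D{\left(g,Y \right)} = 2$ ($D{\left(g,Y \right)} = 0 + 2 = 2$)
$Q{\left(S \right)} = 51 + S^{2} + 2 S$ ($Q{\left(S \right)} = \left(S^{2} + 2 S\right) + 51 = 51 + S^{2} + 2 S$)
$\frac{1}{59660 + Q{\left(242 \right)}} = \frac{1}{59660 + \left(51 + 242^{2} + 2 \cdot 242\right)} = \frac{1}{59660 + \left(51 + 58564 + 484\right)} = \frac{1}{59660 + 59099} = \frac{1}{118759}$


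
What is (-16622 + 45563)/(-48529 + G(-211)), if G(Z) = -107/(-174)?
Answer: -5035734/8443939 ≈ -0.59637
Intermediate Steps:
G(Z) = 107/174 (G(Z) = -107*(-1/174) = 107/174)
(-16622 + 45563)/(-48529 + G(-211)) = (-16622 + 45563)/(-48529 + 107/174) = 28941/(-8443939/174) = 28941*(-174/8443939) = -5035734/8443939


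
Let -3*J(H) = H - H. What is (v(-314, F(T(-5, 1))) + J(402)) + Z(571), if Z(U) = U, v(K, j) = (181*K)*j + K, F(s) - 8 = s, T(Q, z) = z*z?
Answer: -511249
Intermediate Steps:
T(Q, z) = z²
F(s) = 8 + s
v(K, j) = K + 181*K*j (v(K, j) = 181*K*j + K = K + 181*K*j)
J(H) = 0 (J(H) = -(H - H)/3 = -⅓*0 = 0)
(v(-314, F(T(-5, 1))) + J(402)) + Z(571) = (-314*(1 + 181*(8 + 1²)) + 0) + 571 = (-314*(1 + 181*(8 + 1)) + 0) + 571 = (-314*(1 + 181*9) + 0) + 571 = (-314*(1 + 1629) + 0) + 571 = (-314*1630 + 0) + 571 = (-511820 + 0) + 571 = -511820 + 571 = -511249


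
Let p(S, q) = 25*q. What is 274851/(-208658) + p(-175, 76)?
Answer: 396175349/208658 ≈ 1898.7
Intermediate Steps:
274851/(-208658) + p(-175, 76) = 274851/(-208658) + 25*76 = 274851*(-1/208658) + 1900 = -274851/208658 + 1900 = 396175349/208658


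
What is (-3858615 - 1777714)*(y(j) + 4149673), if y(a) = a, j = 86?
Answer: -23389406994711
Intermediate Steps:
(-3858615 - 1777714)*(y(j) + 4149673) = (-3858615 - 1777714)*(86 + 4149673) = -5636329*4149759 = -23389406994711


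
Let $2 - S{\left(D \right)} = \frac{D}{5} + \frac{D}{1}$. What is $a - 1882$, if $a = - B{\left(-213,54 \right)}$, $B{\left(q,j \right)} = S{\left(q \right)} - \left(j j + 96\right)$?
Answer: $\frac{4362}{5} \approx 872.4$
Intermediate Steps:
$S{\left(D \right)} = 2 - \frac{6 D}{5}$ ($S{\left(D \right)} = 2 - \left(\frac{D}{5} + \frac{D}{1}\right) = 2 - \left(D \frac{1}{5} + D 1\right) = 2 - \left(\frac{D}{5} + D\right) = 2 - \frac{6 D}{5}$)
$B{\left(q,j \right)} = -94 - j^{2} - \frac{6 q}{5}$ ($B{\left(q,j \right)} = \left(2 - \frac{6 q}{5}\right) - \left(j j + 96\right) = \left(2 - \frac{6 q}{5}\right) - \left(j^{2} + 96\right) = \left(2 - \frac{6 q}{5}\right) - \left(96 + j^{2}\right) = -94 - j^{2} - \frac{6 q}{5}$)
$a = \frac{13772}{5}$ ($a = - (-94 - 54^{2} - - \frac{1278}{5}) = - (-94 - 2916 + \frac{1278}{5}) = \left(-1\right) \left(- \frac{13772}{5}\right) = \frac{13772}{5} \approx 2754.4$)
$a - 1882 = \frac{13772}{5} - 1882 = \frac{4362}{5}$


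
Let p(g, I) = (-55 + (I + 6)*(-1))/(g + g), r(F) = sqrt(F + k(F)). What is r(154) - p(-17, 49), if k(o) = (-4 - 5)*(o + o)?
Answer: -55/17 + I*sqrt(2618) ≈ -3.2353 + 51.166*I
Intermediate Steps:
k(o) = -18*o
r(F) = sqrt(17)*sqrt(-F) (r(F) = sqrt(F - 18*F) = sqrt(-17*F) = sqrt(17)*sqrt(-F))
p(g, I) = (-61 - I)/(2*g) (p(g, I) = (-55 + (6 + I)*(-1))/((2*g)) = (-55 + (-6 - I))*(1/(2*g)) = (-61 - I)*(1/(2*g)) = (-61 - I)/(2*g))
r(154) - p(-17, 49) = sqrt(17)*sqrt(-1*154) - (-61 - 1*49)/(2*(-17)) = sqrt(17)*sqrt(-154) - (-1)*(-61 - 49)/(2*17) = sqrt(17)*(I*sqrt(154)) - (-1)*(-110)/(2*17) = I*sqrt(2618) - 1*55/17 = I*sqrt(2618) - 55/17 = -55/17 + I*sqrt(2618)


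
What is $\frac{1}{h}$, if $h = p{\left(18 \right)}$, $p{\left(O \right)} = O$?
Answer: $\frac{1}{18} \approx 0.055556$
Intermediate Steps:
$h = 18$
$\frac{1}{h} = \frac{1}{18}$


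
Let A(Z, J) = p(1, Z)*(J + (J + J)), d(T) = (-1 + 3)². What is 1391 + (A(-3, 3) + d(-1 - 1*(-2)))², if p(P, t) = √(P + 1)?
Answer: 1569 + 72*√2 ≈ 1670.8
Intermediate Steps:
p(P, t) = √(1 + P)
d(T) = 4 (d(T) = 2² = 4)
A(Z, J) = 3*J*√2 (A(Z, J) = √(1 + 1)*(J + (J + J)) = √2*(J + 2*J) = √2*(3*J) = 3*J*√2)
1391 + (A(-3, 3) + d(-1 - 1*(-2)))² = 1391 + (3*3*√2 + 4)² = 1391 + (9*√2 + 4)² = 1391 + (4 + 9*√2)²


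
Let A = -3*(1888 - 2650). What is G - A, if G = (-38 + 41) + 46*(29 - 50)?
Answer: -3249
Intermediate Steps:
A = 2286 (A = -3*(-762) = 2286)
G = -963 (G = 3 + 46*(-21) = 3 - 966 = -963)
G - A = -963 - 1*2286 = -963 - 2286 = -3249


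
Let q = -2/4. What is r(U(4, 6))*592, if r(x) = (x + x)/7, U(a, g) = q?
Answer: -592/7 ≈ -84.571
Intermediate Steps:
q = -½ (q = -2*¼ = -½ ≈ -0.50000)
U(a, g) = -½
r(x) = 2*x/7 (r(x) = (2*x)*(⅐) = 2*x/7)
r(U(4, 6))*592 = ((2/7)*(-½))*592 = -⅐*592 = -592/7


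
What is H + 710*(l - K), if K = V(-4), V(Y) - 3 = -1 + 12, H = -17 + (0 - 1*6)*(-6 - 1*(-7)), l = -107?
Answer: -85933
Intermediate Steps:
H = -23 (H = -17 + (0 - 6)*(-6 + 7) = -17 - 6*1 = -17 - 6 = -23)
V(Y) = 14 (V(Y) = 3 + (-1 + 12) = 3 + 11 = 14)
K = 14
H + 710*(l - K) = -23 + 710*(-107 - 1*14) = -23 + 710*(-107 - 14) = -23 + 710*(-121) = -23 - 85910 = -85933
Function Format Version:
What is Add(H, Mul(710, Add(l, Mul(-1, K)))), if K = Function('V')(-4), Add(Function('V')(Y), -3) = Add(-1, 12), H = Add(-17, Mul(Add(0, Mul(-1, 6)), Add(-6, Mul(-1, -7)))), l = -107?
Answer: -85933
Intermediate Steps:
H = -23 (H = Add(-17, Mul(Add(0, -6), Add(-6, 7))) = Add(-17, Mul(-6, 1)) = Add(-17, -6) = -23)
Function('V')(Y) = 14 (Function('V')(Y) = Add(3, Add(-1, 12)) = Add(3, 11) = 14)
K = 14
Add(H, Mul(710, Add(l, Mul(-1, K)))) = Add(-23, Mul(710, Add(-107, Mul(-1, 14)))) = Add(-23, Mul(710, Add(-107, -14))) = Add(-23, Mul(710, -121)) = Add(-23, -85910) = -85933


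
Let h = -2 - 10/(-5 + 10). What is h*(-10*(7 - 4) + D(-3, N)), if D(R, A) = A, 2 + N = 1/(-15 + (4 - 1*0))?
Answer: 1412/11 ≈ 128.36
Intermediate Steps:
N = -23/11 (N = -2 + 1/(-15 + (4 - 1*0)) = -2 + 1/(-15 + (4 + 0)) = -2 + 1/(-15 + 4) = -2 + 1/(-11) = -2 - 1/11 = -23/11 ≈ -2.0909)
h = -4 (h = -2 - 10/5 = -2 + (⅕)*(-10) = -2 - 2 = -4)
h*(-10*(7 - 4) + D(-3, N)) = -4*(-10*(7 - 4) - 23/11) = -4*(-10*3 - 23/11) = -4*(-30 - 23/11) = -4*(-353/11) = 1412/11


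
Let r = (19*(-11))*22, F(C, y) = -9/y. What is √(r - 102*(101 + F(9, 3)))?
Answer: I*√14594 ≈ 120.81*I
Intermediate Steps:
r = -4598 (r = -209*22 = -4598)
√(r - 102*(101 + F(9, 3))) = √(-4598 - 102*(101 - 9/3)) = √(-4598 - 102*(101 - 9*⅓)) = √(-4598 - 102*(101 - 3)) = √(-4598 - 102*98) = √(-4598 - 9996) = √(-14594) = I*√14594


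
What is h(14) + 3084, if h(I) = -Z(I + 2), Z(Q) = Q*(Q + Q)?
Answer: 2572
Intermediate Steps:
Z(Q) = 2*Q**2 (Z(Q) = Q*(2*Q) = 2*Q**2)
h(I) = -2*(2 + I)**2 (h(I) = -2*(I + 2)**2 = -2*(2 + I)**2)
h(14) + 3084 = -2*(2 + 14)**2 + 3084 = -2*16**2 + 3084 = -2*256 + 3084 = -512 + 3084 = 2572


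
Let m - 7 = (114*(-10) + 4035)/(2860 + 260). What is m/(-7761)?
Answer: -1649/1614288 ≈ -0.0010215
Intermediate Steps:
m = 1649/208 (m = 7 + (114*(-10) + 4035)/(2860 + 260) = 7 + (-1140 + 4035)/3120 = 7 + 2895*(1/3120) = 7 + 193/208 = 1649/208 ≈ 7.9279)
m/(-7761) = (1649/208)/(-7761) = (1649/208)*(-1/7761) = -1649/1614288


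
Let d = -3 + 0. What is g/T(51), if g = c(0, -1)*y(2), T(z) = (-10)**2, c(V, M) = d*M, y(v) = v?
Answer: 3/50 ≈ 0.060000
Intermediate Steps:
d = -3
c(V, M) = -3*M
T(z) = 100
g = 6 (g = -3*(-1)*2 = 3*2 = 6)
g/T(51) = 6/100 = 6*(1/100) = 3/50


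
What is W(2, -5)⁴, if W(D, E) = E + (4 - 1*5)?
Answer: 1296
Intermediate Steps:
W(D, E) = -1 + E (W(D, E) = E + (4 - 5) = E - 1 = -1 + E)
W(2, -5)⁴ = (-1 - 5)⁴ = (-6)⁴ = 1296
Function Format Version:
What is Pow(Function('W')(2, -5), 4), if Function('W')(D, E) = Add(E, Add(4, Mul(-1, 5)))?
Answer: 1296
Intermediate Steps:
Function('W')(D, E) = Add(-1, E) (Function('W')(D, E) = Add(E, Add(4, -5)) = Add(E, -1) = Add(-1, E))
Pow(Function('W')(2, -5), 4) = Pow(Add(-1, -5), 4) = Pow(-6, 4) = 1296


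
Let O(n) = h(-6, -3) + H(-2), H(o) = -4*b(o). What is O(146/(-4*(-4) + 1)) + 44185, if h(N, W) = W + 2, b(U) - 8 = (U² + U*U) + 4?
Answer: 44104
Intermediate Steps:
b(U) = 12 + 2*U² (b(U) = 8 + ((U² + U*U) + 4) = 8 + ((U² + U²) + 4) = 8 + (2*U² + 4) = 8 + (4 + 2*U²) = 12 + 2*U²)
h(N, W) = 2 + W
H(o) = -48 - 8*o² (H(o) = -4*(12 + 2*o²) = -48 - 8*o²)
O(n) = -81 (O(n) = (2 - 3) + (-48 - 8*(-2)²) = -1 + (-48 - 8*4) = -1 + (-48 - 32) = -1 - 80 = -81)
O(146/(-4*(-4) + 1)) + 44185 = -81 + 44185 = 44104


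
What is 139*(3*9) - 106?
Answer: 3647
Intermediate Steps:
139*(3*9) - 106 = 139*27 - 106 = 3753 - 106 = 3647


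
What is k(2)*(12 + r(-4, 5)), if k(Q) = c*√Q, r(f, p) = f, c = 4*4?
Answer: 128*√2 ≈ 181.02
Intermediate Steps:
c = 16
k(Q) = 16*√Q
k(2)*(12 + r(-4, 5)) = (16*√2)*(12 - 4) = (16*√2)*8 = 128*√2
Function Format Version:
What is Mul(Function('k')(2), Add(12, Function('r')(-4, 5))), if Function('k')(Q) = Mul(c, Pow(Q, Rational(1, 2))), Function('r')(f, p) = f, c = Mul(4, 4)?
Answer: Mul(128, Pow(2, Rational(1, 2))) ≈ 181.02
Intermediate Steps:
c = 16
Function('k')(Q) = Mul(16, Pow(Q, Rational(1, 2)))
Mul(Function('k')(2), Add(12, Function('r')(-4, 5))) = Mul(Mul(16, Pow(2, Rational(1, 2))), Add(12, -4)) = Mul(Mul(16, Pow(2, Rational(1, 2))), 8) = Mul(128, Pow(2, Rational(1, 2)))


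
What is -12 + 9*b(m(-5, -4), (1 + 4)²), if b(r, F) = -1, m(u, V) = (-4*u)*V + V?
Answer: -21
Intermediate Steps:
m(u, V) = V - 4*V*u (m(u, V) = -4*V*u + V = V - 4*V*u)
-12 + 9*b(m(-5, -4), (1 + 4)²) = -12 + 9*(-1) = -12 - 9 = -21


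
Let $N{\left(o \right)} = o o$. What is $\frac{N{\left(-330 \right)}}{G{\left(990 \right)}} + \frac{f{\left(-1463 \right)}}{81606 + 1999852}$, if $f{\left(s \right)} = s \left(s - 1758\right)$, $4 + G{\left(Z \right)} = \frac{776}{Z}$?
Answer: $- \frac{7012158262549}{207105071} \approx -33858.0$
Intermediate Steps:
$G{\left(Z \right)} = -4 + \frac{776}{Z}$
$N{\left(o \right)} = o^{2}$
$f{\left(s \right)} = s \left(-1758 + s\right)$
$\frac{N{\left(-330 \right)}}{G{\left(990 \right)}} + \frac{f{\left(-1463 \right)}}{81606 + 1999852} = \frac{\left(-330\right)^{2}}{-4 + \frac{776}{990}} + \frac{\left(-1463\right) \left(-1758 - 1463\right)}{81606 + 1999852} = \frac{108900}{-4 + 776 \cdot \frac{1}{990}} + \frac{\left(-1463\right) \left(-3221\right)}{2081458} = \frac{108900}{-4 + \frac{388}{495}} + 4712323 \cdot \frac{1}{2081458} = \frac{108900}{- \frac{1592}{495}} + \frac{4712323}{2081458} = 108900 \left(- \frac{495}{1592}\right) + \frac{4712323}{2081458} = - \frac{13476375}{398} + \frac{4712323}{2081458} = - \frac{7012158262549}{207105071}$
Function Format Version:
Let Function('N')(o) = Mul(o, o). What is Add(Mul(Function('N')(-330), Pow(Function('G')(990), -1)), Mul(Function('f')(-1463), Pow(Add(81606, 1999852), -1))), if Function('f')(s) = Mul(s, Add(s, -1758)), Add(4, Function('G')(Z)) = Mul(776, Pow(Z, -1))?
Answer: Rational(-7012158262549, 207105071) ≈ -33858.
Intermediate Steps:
Function('G')(Z) = Add(-4, Mul(776, Pow(Z, -1)))
Function('N')(o) = Pow(o, 2)
Function('f')(s) = Mul(s, Add(-1758, s))
Add(Mul(Function('N')(-330), Pow(Function('G')(990), -1)), Mul(Function('f')(-1463), Pow(Add(81606, 1999852), -1))) = Add(Mul(Pow(-330, 2), Pow(Add(-4, Mul(776, Pow(990, -1))), -1)), Mul(Mul(-1463, Add(-1758, -1463)), Pow(Add(81606, 1999852), -1))) = Add(Mul(108900, Pow(Add(-4, Mul(776, Rational(1, 990))), -1)), Mul(Mul(-1463, -3221), Pow(2081458, -1))) = Add(Mul(108900, Pow(Add(-4, Rational(388, 495)), -1)), Mul(4712323, Rational(1, 2081458))) = Add(Mul(108900, Pow(Rational(-1592, 495), -1)), Rational(4712323, 2081458)) = Add(Mul(108900, Rational(-495, 1592)), Rational(4712323, 2081458)) = Add(Rational(-13476375, 398), Rational(4712323, 2081458)) = Rational(-7012158262549, 207105071)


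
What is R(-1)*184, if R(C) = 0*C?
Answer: 0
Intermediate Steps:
R(C) = 0
R(-1)*184 = 0*184 = 0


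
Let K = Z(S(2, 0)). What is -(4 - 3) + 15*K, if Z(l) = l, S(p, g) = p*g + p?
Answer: 29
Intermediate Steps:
S(p, g) = p + g*p (S(p, g) = g*p + p = p + g*p)
K = 2 (K = 2*(1 + 0) = 2*1 = 2)
-(4 - 3) + 15*K = -(4 - 3) + 15*2 = -1*1 + 30 = -1 + 30 = 29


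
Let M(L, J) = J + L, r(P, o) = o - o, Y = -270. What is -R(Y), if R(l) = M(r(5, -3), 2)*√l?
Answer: -6*I*√30 ≈ -32.863*I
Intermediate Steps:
r(P, o) = 0
R(l) = 2*√l (R(l) = (2 + 0)*√l = 2*√l)
-R(Y) = -2*√(-270) = -2*3*I*√30 = -6*I*√30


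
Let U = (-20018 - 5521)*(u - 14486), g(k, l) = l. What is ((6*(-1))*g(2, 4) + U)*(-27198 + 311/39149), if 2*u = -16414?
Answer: -617096806620614073/39149 ≈ -1.5763e+13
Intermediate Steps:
u = -8207 (u = (½)*(-16414) = -8207)
U = 579556527 (U = (-20018 - 5521)*(-8207 - 14486) = -25539*(-22693) = 579556527)
((6*(-1))*g(2, 4) + U)*(-27198 + 311/39149) = ((6*(-1))*4 + 579556527)*(-27198 + 311/39149) = (-6*4 + 579556527)*(-27198 + 311*(1/39149)) = (-24 + 579556527)*(-27198 + 311/39149) = 579556503*(-1064774191/39149) = -617096806620614073/39149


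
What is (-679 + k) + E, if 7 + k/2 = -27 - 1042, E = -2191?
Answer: -5022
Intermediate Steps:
k = -2152 (k = -14 + 2*(-27 - 1042) = -14 + 2*(-1069) = -14 - 2138 = -2152)
(-679 + k) + E = (-679 - 2152) - 2191 = -2831 - 2191 = -5022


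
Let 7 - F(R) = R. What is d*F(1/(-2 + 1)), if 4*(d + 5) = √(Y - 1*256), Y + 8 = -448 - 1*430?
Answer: -40 + 2*I*√1142 ≈ -40.0 + 67.587*I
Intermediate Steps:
Y = -886 (Y = -8 + (-448 - 1*430) = -8 + (-448 - 430) = -8 - 878 = -886)
F(R) = 7 - R
d = -5 + I*√1142/4 (d = -5 + √(-886 - 1*256)/4 = -5 + √(-886 - 256)/4 = -5 + √(-1142)/4 = -5 + (I*√1142)/4 = -5 + I*√1142/4 ≈ -5.0 + 8.4484*I)
d*F(1/(-2 + 1)) = (-5 + I*√1142/4)*(7 - 1/(-2 + 1)) = (-5 + I*√1142/4)*(7 - 1/(-1)) = (-5 + I*√1142/4)*(7 - 1*(-1)) = (-5 + I*√1142/4)*(7 + 1) = (-5 + I*√1142/4)*8 = -40 + 2*I*√1142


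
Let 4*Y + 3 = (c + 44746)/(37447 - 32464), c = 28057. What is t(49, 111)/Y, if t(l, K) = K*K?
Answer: 122791086/28927 ≈ 4244.9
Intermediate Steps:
t(l, K) = K²
Y = 28927/9966 (Y = -¾ + ((28057 + 44746)/(37447 - 32464))/4 = -¾ + (72803/4983)/4 = -¾ + (72803*(1/4983))/4 = -¾ + (¼)*(72803/4983) = -¾ + 72803/19932 = 28927/9966 ≈ 2.9026)
t(49, 111)/Y = 111²/(28927/9966) = 12321*(9966/28927) = 122791086/28927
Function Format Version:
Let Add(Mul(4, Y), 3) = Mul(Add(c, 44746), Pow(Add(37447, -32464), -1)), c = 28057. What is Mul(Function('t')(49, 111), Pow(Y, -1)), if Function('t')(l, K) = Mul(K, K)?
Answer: Rational(122791086, 28927) ≈ 4244.9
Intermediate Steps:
Function('t')(l, K) = Pow(K, 2)
Y = Rational(28927, 9966) (Y = Add(Rational(-3, 4), Mul(Rational(1, 4), Mul(Add(28057, 44746), Pow(Add(37447, -32464), -1)))) = Add(Rational(-3, 4), Mul(Rational(1, 4), Mul(72803, Pow(4983, -1)))) = Add(Rational(-3, 4), Mul(Rational(1, 4), Mul(72803, Rational(1, 4983)))) = Add(Rational(-3, 4), Mul(Rational(1, 4), Rational(72803, 4983))) = Add(Rational(-3, 4), Rational(72803, 19932)) = Rational(28927, 9966) ≈ 2.9026)
Mul(Function('t')(49, 111), Pow(Y, -1)) = Mul(Pow(111, 2), Pow(Rational(28927, 9966), -1)) = Mul(12321, Rational(9966, 28927)) = Rational(122791086, 28927)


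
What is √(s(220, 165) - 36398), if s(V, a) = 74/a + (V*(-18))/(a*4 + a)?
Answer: 2*I*√247763505/165 ≈ 190.79*I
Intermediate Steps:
s(V, a) = 74/a - 18*V/(5*a) (s(V, a) = 74/a + (-18*V)/(4*a + a) = 74/a + (-18*V)/((5*a)) = 74/a + (-18*V)*(1/(5*a)) = 74/a - 18*V/(5*a))
√(s(220, 165) - 36398) = √((⅖)*(185 - 9*220)/165 - 36398) = √((⅖)*(1/165)*(185 - 1980) - 36398) = √((⅖)*(1/165)*(-1795) - 36398) = √(-718/165 - 36398) = √(-6006388/165) = 2*I*√247763505/165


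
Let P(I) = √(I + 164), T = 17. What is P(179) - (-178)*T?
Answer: 3026 + 7*√7 ≈ 3044.5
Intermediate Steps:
P(I) = √(164 + I)
P(179) - (-178)*T = √(164 + 179) - (-178)*17 = √343 - 1*(-3026) = 7*√7 + 3026 = 3026 + 7*√7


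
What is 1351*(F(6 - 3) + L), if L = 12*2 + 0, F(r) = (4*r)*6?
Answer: 129696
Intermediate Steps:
F(r) = 24*r
L = 24 (L = 24 + 0 = 24)
1351*(F(6 - 3) + L) = 1351*(24*(6 - 3) + 24) = 1351*(24*3 + 24) = 1351*(72 + 24) = 1351*96 = 129696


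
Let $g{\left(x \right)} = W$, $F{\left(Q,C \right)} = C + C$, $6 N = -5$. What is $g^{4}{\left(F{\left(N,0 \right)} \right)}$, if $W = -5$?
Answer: $625$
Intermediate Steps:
$N = - \frac{5}{6}$ ($N = \frac{1}{6} \left(-5\right) = - \frac{5}{6} \approx -0.83333$)
$F{\left(Q,C \right)} = 2 C$
$g{\left(x \right)} = -5$
$g^{4}{\left(F{\left(N,0 \right)} \right)} = \left(-5\right)^{4} = 625$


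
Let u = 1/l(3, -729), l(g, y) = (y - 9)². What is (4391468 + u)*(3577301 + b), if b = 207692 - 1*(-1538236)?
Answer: 12732028309376641997/544644 ≈ 2.3377e+13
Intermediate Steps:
l(g, y) = (-9 + y)²
u = 1/544644 (u = 1/((-9 - 729)²) = 1/((-738)²) = 1/544644 ≈ 1.8361e-6)
b = 1745928 (b = 207692 + 1538236 = 1745928)
(4391468 + u)*(3577301 + b) = (4391468 + 1/544644)*(3577301 + 1745928) = (2391786697393/544644)*5323229 = 12732028309376641997/544644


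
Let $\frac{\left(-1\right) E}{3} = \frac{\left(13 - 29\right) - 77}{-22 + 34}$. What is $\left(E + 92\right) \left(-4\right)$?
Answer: $-461$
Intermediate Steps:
$E = \frac{93}{4}$ ($E = - 3 \frac{\left(13 - 29\right) - 77}{-22 + 34} = - 3 \frac{\left(13 - 29\right) - 77}{12} = - 3 \left(-16 - 77\right) \frac{1}{12} = - 3 \left(\left(-93\right) \frac{1}{12}\right) = \left(-3\right) \left(- \frac{31}{4}\right) = \frac{93}{4} \approx 23.25$)
$\left(E + 92\right) \left(-4\right) = \left(\frac{93}{4} + 92\right) \left(-4\right) = \frac{461}{4} \left(-4\right) = -461$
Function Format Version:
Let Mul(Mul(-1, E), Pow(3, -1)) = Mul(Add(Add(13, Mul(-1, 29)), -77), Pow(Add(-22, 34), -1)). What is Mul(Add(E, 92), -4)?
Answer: -461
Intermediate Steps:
E = Rational(93, 4) (E = Mul(-3, Mul(Add(Add(13, Mul(-1, 29)), -77), Pow(Add(-22, 34), -1))) = Mul(-3, Mul(Add(Add(13, -29), -77), Pow(12, -1))) = Mul(-3, Mul(Add(-16, -77), Rational(1, 12))) = Mul(-3, Mul(-93, Rational(1, 12))) = Mul(-3, Rational(-31, 4)) = Rational(93, 4) ≈ 23.250)
Mul(Add(E, 92), -4) = Mul(Add(Rational(93, 4), 92), -4) = Mul(Rational(461, 4), -4) = -461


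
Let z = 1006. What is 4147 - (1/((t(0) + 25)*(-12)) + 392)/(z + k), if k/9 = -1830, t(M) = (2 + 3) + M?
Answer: 23086655999/5567040 ≈ 4147.0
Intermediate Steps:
t(M) = 5 + M
k = -16470 (k = 9*(-1830) = -16470)
4147 - (1/((t(0) + 25)*(-12)) + 392)/(z + k) = 4147 - (1/(((5 + 0) + 25)*(-12)) + 392)/(1006 - 16470) = 4147 - (1/((5 + 25)*(-12)) + 392)/(-15464) = 4147 - (1/(30*(-12)) + 392)*(-1)/15464 = 4147 - (1/(-360) + 392)*(-1)/15464 = 4147 - (-1/360 + 392)*(-1)/15464 = 4147 - 141119*(-1)/(360*15464) = 4147 - 1*(-141119/5567040) = 4147 + 141119/5567040 = 23086655999/5567040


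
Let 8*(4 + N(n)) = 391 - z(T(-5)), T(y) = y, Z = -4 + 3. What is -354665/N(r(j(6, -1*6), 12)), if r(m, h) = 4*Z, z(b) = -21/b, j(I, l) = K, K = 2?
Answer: -7093300/887 ≈ -7997.0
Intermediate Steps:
Z = -1
j(I, l) = 2
r(m, h) = -4 (r(m, h) = 4*(-1) = -4)
N(n) = 887/20 (N(n) = -4 + (391 - (-21)/(-5))/8 = -4 + (391 - (-21)*(-1)/5)/8 = -4 + (391 - 1*21/5)/8 = -4 + (391 - 21/5)/8 = -4 + (⅛)*(1934/5) = -4 + 967/20 = 887/20)
-354665/N(r(j(6, -1*6), 12)) = -354665/887/20 = -354665*20/887 = -7093300/887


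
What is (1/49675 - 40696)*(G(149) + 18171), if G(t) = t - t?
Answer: -36734017501629/49675 ≈ -7.3949e+8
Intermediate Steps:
G(t) = 0
(1/49675 - 40696)*(G(149) + 18171) = (1/49675 - 40696)*(0 + 18171) = (1/49675 - 40696)*18171 = -2021573799/49675*18171 = -36734017501629/49675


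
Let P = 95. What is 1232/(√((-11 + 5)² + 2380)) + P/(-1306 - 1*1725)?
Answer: -95/3031 + 308*√151/151 ≈ 25.033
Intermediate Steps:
1232/(√((-11 + 5)² + 2380)) + P/(-1306 - 1*1725) = 1232/(√((-11 + 5)² + 2380)) + 95/(-1306 - 1*1725) = 1232/(√((-6)² + 2380)) + 95/(-1306 - 1725) = 1232/(√(36 + 2380)) + 95/(-3031) = 1232/(√2416) + 95*(-1/3031) = 1232/((4*√151)) - 95/3031 = 1232*(√151/604) - 95/3031 = 308*√151/151 - 95/3031 = -95/3031 + 308*√151/151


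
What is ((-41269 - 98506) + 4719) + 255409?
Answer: 120353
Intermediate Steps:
((-41269 - 98506) + 4719) + 255409 = (-139775 + 4719) + 255409 = -135056 + 255409 = 120353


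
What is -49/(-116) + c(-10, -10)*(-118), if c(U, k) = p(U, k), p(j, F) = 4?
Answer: -54703/116 ≈ -471.58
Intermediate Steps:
c(U, k) = 4
-49/(-116) + c(-10, -10)*(-118) = -49/(-116) + 4*(-118) = -49*(-1/116) - 472 = 49/116 - 472 = -54703/116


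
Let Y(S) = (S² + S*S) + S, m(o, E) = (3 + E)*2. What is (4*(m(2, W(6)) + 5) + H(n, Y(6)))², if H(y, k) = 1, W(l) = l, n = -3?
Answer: 8649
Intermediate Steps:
m(o, E) = 6 + 2*E
Y(S) = S + 2*S² (Y(S) = (S² + S²) + S = 2*S² + S = S + 2*S²)
(4*(m(2, W(6)) + 5) + H(n, Y(6)))² = (4*((6 + 2*6) + 5) + 1)² = (4*((6 + 12) + 5) + 1)² = (4*(18 + 5) + 1)² = (4*23 + 1)² = (92 + 1)² = 93² = 8649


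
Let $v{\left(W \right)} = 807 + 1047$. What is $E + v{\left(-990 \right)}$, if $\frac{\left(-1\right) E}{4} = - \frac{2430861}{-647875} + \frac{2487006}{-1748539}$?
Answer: $\frac{2089718797375434}{1132834704625} \approx 1844.7$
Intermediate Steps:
$v{\left(W \right)} = 1854$
$E = - \frac{10556744999316}{1132834704625}$ ($E = - 4 \left(- \frac{2430861}{-647875} + \frac{2487006}{-1748539}\right) = - 4 \left(\left(-2430861\right) \left(- \frac{1}{647875}\right) + 2487006 \left(- \frac{1}{1748539}\right)\right) = - 4 \left(\frac{2430861}{647875} - \frac{2487006}{1748539}\right) = \left(-4\right) \frac{2639186249829}{1132834704625} = - \frac{10556744999316}{1132834704625} \approx -9.3189$)
$E + v{\left(-990 \right)} = - \frac{10556744999316}{1132834704625} + 1854 = \frac{2089718797375434}{1132834704625}$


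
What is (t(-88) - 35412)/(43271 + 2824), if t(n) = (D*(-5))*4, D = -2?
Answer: -35372/46095 ≈ -0.76737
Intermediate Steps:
t(n) = 40 (t(n) = -2*(-5)*4 = 10*4 = 40)
(t(-88) - 35412)/(43271 + 2824) = (40 - 35412)/(43271 + 2824) = -35372/46095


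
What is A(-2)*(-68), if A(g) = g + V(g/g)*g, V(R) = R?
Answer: 272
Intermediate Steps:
A(g) = 2*g (A(g) = g + (g/g)*g = g + 1*g = g + g = 2*g)
A(-2)*(-68) = (2*(-2))*(-68) = -4*(-68) = 272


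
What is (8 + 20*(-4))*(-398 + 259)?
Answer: 10008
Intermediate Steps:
(8 + 20*(-4))*(-398 + 259) = (8 - 80)*(-139) = -72*(-139) = 10008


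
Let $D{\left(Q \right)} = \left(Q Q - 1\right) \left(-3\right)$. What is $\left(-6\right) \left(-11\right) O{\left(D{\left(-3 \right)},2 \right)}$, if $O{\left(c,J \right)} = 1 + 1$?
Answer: $132$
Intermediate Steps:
$D{\left(Q \right)} = 3 - 3 Q^{2}$ ($D{\left(Q \right)} = \left(Q^{2} - 1\right) \left(-3\right) = \left(-1 + Q^{2}\right) \left(-3\right) = 3 - 3 Q^{2}$)
$O{\left(c,J \right)} = 2$
$\left(-6\right) \left(-11\right) O{\left(D{\left(-3 \right)},2 \right)} = \left(-6\right) \left(-11\right) 2 = 66 \cdot 2 = 132$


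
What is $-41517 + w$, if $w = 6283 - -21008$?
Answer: $-14226$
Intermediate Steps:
$w = 27291$ ($w = 6283 + 21008 = 27291$)
$-41517 + w = -41517 + 27291 = -14226$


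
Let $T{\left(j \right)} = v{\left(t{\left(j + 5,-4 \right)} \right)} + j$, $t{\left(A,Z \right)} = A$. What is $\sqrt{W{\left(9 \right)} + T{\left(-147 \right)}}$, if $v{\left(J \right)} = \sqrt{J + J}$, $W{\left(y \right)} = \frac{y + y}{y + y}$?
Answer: $\sqrt{-146 + 2 i \sqrt{71}} \approx 0.6962 + 12.103 i$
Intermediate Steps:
$W{\left(y \right)} = 1$ ($W{\left(y \right)} = \frac{2 y}{2 y} = 2 y \frac{1}{2 y} = 1$)
$v{\left(J \right)} = \sqrt{2} \sqrt{J}$ ($v{\left(J \right)} = \sqrt{2 J} = \sqrt{2} \sqrt{J}$)
$T{\left(j \right)} = j + \sqrt{2} \sqrt{5 + j}$ ($T{\left(j \right)} = \sqrt{2} \sqrt{j + 5} + j = \sqrt{2} \sqrt{5 + j} + j = j + \sqrt{2} \sqrt{5 + j}$)
$\sqrt{W{\left(9 \right)} + T{\left(-147 \right)}} = \sqrt{1 - \left(147 - \sqrt{10 + 2 \left(-147\right)}\right)} = \sqrt{1 - \left(147 - \sqrt{10 - 294}\right)} = \sqrt{1 - \left(147 - \sqrt{-284}\right)} = \sqrt{1 - \left(147 - 2 i \sqrt{71}\right)} = \sqrt{-146 + 2 i \sqrt{71}}$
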